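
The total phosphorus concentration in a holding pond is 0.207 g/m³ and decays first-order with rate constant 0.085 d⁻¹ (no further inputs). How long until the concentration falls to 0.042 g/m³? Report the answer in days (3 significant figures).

18.8 d

t = ln(C₀/C)/k = ln(0.207/0.042)/0.085 = 1.595/0.085 = 18.77 d.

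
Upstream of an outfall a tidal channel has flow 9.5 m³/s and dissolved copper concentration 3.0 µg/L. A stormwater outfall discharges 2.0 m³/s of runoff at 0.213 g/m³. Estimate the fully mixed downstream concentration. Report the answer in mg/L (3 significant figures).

0.0395 mg/L

3.0 µg/L = 0.003 mg/L.
By mass balance at complete mixing, C = (2·0.213 + 9.5·0.003) / (2 + 9.5) = 0.4545/11.5 = 0.03952 mg/L.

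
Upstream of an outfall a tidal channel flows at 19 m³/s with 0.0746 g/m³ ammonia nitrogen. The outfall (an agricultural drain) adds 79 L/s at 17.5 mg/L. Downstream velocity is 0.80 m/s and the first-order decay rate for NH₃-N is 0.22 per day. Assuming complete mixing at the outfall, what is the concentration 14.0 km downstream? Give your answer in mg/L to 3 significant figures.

0.140 mg/L

79 L/s = 0.079 m³/s.
After complete mixing, C₀ = (0.079·17.5 + 19·0.0746) / 19.08 = 0.1468 mg/L.
Travel time t = 1.4e+04 m / 0.80 m/s = 1.75e+04 s = 0.2025 d.
C = 0.1468·exp(−0.22·0.2025) = 0.1468·0.9564 = 0.1404 mg/L.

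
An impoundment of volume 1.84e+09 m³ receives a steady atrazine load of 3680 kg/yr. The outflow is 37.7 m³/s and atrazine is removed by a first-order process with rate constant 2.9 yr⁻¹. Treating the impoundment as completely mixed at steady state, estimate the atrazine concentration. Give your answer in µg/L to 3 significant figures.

0.564 µg/L

Outflow Q = 37.7 m³/s × 3.156e+07 s/yr = 1.19e+09 m³/yr.
Steady-state CSTR mass balance: W = Q·C + k·V·C, so C = W/(Q + kV).
Q + kV = 1.19e+09 + 2.9·1.84e+09 = 6.526e+09 m³/yr.
C = 3680/6.526e+09 = 5.639e-07 kg/m³ = 0.0005639 mg/L = 0.5639 µg/L.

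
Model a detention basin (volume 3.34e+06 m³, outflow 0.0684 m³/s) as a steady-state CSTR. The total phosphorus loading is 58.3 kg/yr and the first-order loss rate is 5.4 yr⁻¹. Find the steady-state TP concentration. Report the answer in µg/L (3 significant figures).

2.89 µg/L

Outflow Q = 0.0684 m³/s × 3.156e+07 s/yr = 2.159e+06 m³/yr.
Steady-state CSTR mass balance: W = Q·C + k·V·C, so C = W/(Q + kV).
Q + kV = 2.159e+06 + 5.4·3.34e+06 = 2.019e+07 m³/yr.
C = 58.3/2.019e+07 = 2.887e-06 kg/m³ = 0.002887 mg/L = 2.887 µg/L.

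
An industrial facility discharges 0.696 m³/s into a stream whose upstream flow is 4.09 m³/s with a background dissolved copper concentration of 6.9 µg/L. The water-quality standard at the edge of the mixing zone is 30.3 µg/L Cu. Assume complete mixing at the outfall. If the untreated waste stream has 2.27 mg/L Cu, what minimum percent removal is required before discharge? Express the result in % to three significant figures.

6.9 µg/L = 0.0069 mg/L.
30.3 µg/L = 0.0303 mg/L.
Mass balance: 0.0303·4.786 = 0.696·Cₑ + 4.09·0.0069.
Cₑ = (0.145 − 0.02822) / 0.696 = 0.1678 mg/L.
Required removal = 1 − 0.1678/2.27 = 92.61 %.

92.6 %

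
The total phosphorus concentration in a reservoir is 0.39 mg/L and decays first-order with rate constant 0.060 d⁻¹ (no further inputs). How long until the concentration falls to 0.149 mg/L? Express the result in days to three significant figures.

16.0 d

t = ln(C₀/C)/k = ln(0.39/0.149)/0.060 = 0.9622/0.060 = 16.04 d.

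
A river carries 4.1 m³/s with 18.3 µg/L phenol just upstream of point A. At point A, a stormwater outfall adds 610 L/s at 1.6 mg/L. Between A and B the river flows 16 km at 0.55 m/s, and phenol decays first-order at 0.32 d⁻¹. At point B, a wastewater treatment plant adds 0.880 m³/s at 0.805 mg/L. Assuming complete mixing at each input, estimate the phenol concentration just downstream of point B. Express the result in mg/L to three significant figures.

18.3 µg/L = 0.0183 mg/L.
610 L/s = 0.61 m³/s.
After input A: C = (4.1·0.0183 + 0.61·1.6) / 4.71 = 0.2231 mg/L.
Over the 16 km reach to input B (t = 2.909e+04 s = 0.3367 d), decay gives C = 0.2231·exp(−0.32·0.3367) = 0.2004 mg/L.
After input B: C = (4.71·0.2004 + 0.88·0.805) / 5.59 = 0.2955 mg/L.

0.296 mg/L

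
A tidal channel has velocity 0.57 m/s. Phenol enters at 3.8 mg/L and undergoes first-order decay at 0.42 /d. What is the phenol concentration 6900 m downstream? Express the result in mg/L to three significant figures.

Travel time t = 6900 m / 0.57 m/s = 6900/0.57 = 1.211e+04 s = 0.1401 d.
First-order decay: C = 3.8·exp(−0.42·0.1401) = 3.8·0.9429 = 3.583 mg/L.

3.58 mg/L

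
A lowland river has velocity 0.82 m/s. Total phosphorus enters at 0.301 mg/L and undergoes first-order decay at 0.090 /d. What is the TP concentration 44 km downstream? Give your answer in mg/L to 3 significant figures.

0.285 mg/L

Travel time t = 44 km / 0.82 m/s = 4.4e+04/0.82 = 5.366e+04 s = 0.621 d.
First-order decay: C = 0.301·exp(−0.090·0.621) = 0.301·0.9456 = 0.2846 mg/L.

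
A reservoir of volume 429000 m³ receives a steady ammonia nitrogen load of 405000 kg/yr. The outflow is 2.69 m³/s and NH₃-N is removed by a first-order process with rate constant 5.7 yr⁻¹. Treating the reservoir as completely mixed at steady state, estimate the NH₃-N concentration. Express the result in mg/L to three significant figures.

Outflow Q = 2.69 m³/s × 3.156e+07 s/yr = 8.489e+07 m³/yr.
Steady-state CSTR mass balance: W = Q·C + k·V·C, so C = W/(Q + kV).
Q + kV = 8.489e+07 + 5.7·429000 = 8.734e+07 m³/yr.
C = 405000/8.734e+07 = 0.004637 kg/m³ = 4.637 mg/L.

4.64 mg/L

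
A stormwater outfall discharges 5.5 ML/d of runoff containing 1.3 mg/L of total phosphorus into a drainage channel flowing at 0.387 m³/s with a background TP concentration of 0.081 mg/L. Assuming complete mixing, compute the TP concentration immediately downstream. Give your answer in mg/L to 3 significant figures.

5.5 ML/d = 0.06366 m³/s.
By mass balance at complete mixing, C = (0.06366·1.3 + 0.387·0.081) / (0.06366 + 0.387) = 0.1141/0.4507 = 0.2532 mg/L.

0.253 mg/L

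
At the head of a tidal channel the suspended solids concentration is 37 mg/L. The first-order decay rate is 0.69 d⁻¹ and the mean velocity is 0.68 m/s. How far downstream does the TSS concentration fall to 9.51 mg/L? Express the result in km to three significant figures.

From C = C₀·e^(−kt), t = ln(C₀/C)/k = ln(37/9.51)/0.69 = 1.359/0.69 = 1.969 d.
Distance = v·t = 0.68 m/s × 1.701e+05 s = 1.157e+05 m = 115.7 km.

116 km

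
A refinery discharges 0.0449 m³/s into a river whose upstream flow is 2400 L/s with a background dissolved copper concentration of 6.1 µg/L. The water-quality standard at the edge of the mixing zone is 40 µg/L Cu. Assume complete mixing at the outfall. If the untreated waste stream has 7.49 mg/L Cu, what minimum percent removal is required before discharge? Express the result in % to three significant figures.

2400 L/s = 2.4 m³/s.
6.1 µg/L = 0.0061 mg/L.
40 µg/L = 0.04 mg/L.
Mass balance: 0.04·2.445 = 0.0449·Cₑ + 2.4·0.0061.
Cₑ = (0.0978 − 0.01464) / 0.0449 = 1.852 mg/L.
Required removal = 1 − 1.852/7.49 = 75.27 %.

75.3 %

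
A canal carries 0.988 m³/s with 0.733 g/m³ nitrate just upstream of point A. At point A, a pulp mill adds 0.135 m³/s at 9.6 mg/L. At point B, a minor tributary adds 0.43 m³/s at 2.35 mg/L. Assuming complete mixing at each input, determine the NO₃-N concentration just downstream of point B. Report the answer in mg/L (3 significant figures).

1.95 mg/L

After input A: C = (0.988·0.733 + 0.135·9.6) / 1.123 = 1.799 mg/L.
After input B: C = (1.123·1.799 + 0.43·2.35) / 1.553 = 1.952 mg/L.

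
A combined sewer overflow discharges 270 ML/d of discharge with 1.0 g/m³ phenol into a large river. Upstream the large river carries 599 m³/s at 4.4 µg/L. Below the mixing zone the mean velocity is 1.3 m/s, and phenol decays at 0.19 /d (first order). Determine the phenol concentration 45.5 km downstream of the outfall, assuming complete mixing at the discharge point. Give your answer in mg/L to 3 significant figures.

0.00886 mg/L

270 ML/d = 3.125 m³/s.
4.4 µg/L = 0.0044 mg/L.
After complete mixing, C₀ = (3.125·1 + 599·0.0044) / 602.1 = 0.009567 mg/L.
Travel time t = 4.55e+04 m / 1.3 m/s = 3.5e+04 s = 0.4051 d.
C = 0.009567·exp(−0.19·0.4051) = 0.009567·0.9259 = 0.008858 mg/L.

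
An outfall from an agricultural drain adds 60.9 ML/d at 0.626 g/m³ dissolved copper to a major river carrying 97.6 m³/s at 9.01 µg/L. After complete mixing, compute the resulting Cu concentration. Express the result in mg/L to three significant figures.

60.9 ML/d = 0.7049 m³/s.
9.01 µg/L = 0.00901 mg/L.
By mass balance at complete mixing, C = (0.7049·0.626 + 97.6·0.00901) / (0.7049 + 97.6) = 1.321/98.3 = 0.01343 mg/L.

0.0134 mg/L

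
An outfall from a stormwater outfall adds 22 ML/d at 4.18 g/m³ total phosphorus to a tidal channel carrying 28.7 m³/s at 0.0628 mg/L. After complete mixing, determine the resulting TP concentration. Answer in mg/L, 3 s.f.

0.0990 mg/L

22 ML/d = 0.2546 m³/s.
Flow-weighted mixing gives C = (0.2546·4.18 + 28.7·0.0628) / (0.2546 + 28.7) = 2.867/28.95 = 0.09901 mg/L.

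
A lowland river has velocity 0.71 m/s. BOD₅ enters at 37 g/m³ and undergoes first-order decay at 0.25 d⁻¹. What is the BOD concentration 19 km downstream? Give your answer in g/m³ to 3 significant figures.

34.2 g/m³

Travel time t = 19 km / 0.71 m/s = 1.9e+04/0.71 = 2.676e+04 s = 0.3097 d.
First-order decay: C = 37·exp(−0.25·0.3097) = 37·0.9255 = 34.24 g/m³.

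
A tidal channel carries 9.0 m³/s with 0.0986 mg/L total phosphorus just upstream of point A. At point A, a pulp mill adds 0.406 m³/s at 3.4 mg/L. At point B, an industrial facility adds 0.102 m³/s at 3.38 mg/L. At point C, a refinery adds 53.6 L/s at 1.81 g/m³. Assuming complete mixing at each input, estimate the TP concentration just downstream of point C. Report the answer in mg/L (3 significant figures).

0.283 mg/L

After input A: C = (9·0.0986 + 0.406·3.4) / 9.406 = 0.2411 mg/L.
After input B: C = (9.406·0.2411 + 0.102·3.38) / 9.508 = 0.2748 mg/L.
53.6 L/s = 0.0536 m³/s.
After input C: C = (9.508·0.2748 + 0.0536·1.81) / 9.562 = 0.2834 mg/L.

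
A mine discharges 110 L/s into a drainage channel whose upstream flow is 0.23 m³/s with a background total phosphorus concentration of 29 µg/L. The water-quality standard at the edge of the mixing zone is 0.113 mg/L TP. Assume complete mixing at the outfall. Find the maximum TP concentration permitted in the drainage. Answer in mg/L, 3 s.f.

0.289 mg/L

110 L/s = 0.11 m³/s.
29 µg/L = 0.029 mg/L.
Mass balance: 0.113·0.34 = 0.11·Cₑ + 0.23·0.029.
Cₑ = (0.03842 − 0.00667) / 0.11 = 0.2886 mg/L.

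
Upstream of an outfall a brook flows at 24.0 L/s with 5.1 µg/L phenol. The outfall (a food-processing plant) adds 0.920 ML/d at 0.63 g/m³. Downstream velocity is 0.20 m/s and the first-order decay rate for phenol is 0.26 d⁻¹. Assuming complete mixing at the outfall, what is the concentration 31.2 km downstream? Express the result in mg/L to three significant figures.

0.920 ML/d = 0.01065 m³/s.
24.0 L/s = 0.024 m³/s.
5.1 µg/L = 0.0051 mg/L.
After complete mixing, C₀ = (0.01065·0.63 + 0.024·0.0051) / 0.03465 = 0.1971 mg/L.
Travel time t = 3.12e+04 m / 0.20 m/s = 1.56e+05 s = 1.806 d.
C = 0.1971·exp(−0.26·1.806) = 0.1971·0.6253 = 0.1233 mg/L.

0.123 mg/L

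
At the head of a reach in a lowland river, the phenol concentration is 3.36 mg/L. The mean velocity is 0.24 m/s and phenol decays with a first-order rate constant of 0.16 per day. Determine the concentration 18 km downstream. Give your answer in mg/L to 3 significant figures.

Travel time t = 18 km / 0.24 m/s = 1.8e+04/0.24 = 7.5e+04 s = 0.8681 d.
First-order decay: C = 3.36·exp(−0.16·0.8681) = 3.36·0.8703 = 2.924 mg/L.

2.92 mg/L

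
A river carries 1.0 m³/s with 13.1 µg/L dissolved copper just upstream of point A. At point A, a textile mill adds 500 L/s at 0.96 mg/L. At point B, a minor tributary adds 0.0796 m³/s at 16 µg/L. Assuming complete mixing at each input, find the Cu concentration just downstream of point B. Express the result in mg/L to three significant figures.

0.313 mg/L

13.1 µg/L = 0.0131 mg/L.
500 L/s = 0.5 m³/s.
After input A: C = (1·0.0131 + 0.5·0.96) / 1.5 = 0.3287 mg/L.
16 µg/L = 0.016 mg/L.
After input B: C = (1.5·0.3287 + 0.0796·0.016) / 1.58 = 0.313 mg/L.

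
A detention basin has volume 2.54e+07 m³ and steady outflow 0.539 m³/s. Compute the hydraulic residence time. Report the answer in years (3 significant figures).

1.49 yr

Q = 0.539 m³/s × 3.156e+07 s/yr = 1.701e+07 m³/yr.
Hydraulic residence time τ = V/Q = 2.54e+07/1.701e+07 = 1.493 yr.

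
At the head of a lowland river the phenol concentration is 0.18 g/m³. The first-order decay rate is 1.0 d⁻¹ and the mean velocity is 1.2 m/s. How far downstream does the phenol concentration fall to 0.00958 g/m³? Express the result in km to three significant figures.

From C = C₀·e^(−kt), t = ln(C₀/C)/k = ln(0.18/0.00958)/1.0 = 2.933/1.0 = 2.933 d.
Distance = v·t = 1.2 m/s × 2.534e+05 s = 3.041e+05 m = 304.1 km.

304 km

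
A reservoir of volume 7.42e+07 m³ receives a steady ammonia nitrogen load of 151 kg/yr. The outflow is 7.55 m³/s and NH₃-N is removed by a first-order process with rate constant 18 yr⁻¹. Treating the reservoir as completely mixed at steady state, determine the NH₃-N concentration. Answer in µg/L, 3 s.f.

Outflow Q = 7.55 m³/s × 3.156e+07 s/yr = 2.383e+08 m³/yr.
Steady-state CSTR mass balance: W = Q·C + k·V·C, so C = W/(Q + kV).
Q + kV = 2.383e+08 + 18·7.42e+07 = 1.574e+09 m³/yr.
C = 151/1.574e+09 = 9.594e-08 kg/m³ = 9.594e-05 mg/L = 0.09594 µg/L.

0.0959 µg/L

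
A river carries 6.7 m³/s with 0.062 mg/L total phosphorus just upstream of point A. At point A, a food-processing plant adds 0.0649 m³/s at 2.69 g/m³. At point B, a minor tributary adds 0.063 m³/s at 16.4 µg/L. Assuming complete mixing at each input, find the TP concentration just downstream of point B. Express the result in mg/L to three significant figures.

After input A: C = (6.7·0.062 + 0.0649·2.69) / 6.765 = 0.08721 mg/L.
16.4 µg/L = 0.0164 mg/L.
After input B: C = (6.765·0.08721 + 0.063·0.0164) / 6.828 = 0.08656 mg/L.

0.0866 mg/L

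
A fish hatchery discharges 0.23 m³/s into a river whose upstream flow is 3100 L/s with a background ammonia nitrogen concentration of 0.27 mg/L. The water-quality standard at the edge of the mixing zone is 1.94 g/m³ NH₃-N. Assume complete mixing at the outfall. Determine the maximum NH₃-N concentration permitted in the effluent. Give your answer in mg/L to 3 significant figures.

24.4 mg/L

3100 L/s = 3.1 m³/s.
Mass balance: 1.94·3.33 = 0.23·Cₑ + 3.1·0.27.
Cₑ = (6.46 − 0.837) / 0.23 = 24.45 mg/L.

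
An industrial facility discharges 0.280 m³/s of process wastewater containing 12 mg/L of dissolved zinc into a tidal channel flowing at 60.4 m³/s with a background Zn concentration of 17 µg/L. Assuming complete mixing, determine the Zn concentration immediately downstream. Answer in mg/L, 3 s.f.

17 µg/L = 0.017 mg/L.
By mass balance at complete mixing, C = (0.28·12 + 60.4·0.017) / (0.28 + 60.4) = 4.387/60.68 = 0.07229 mg/L.

0.0723 mg/L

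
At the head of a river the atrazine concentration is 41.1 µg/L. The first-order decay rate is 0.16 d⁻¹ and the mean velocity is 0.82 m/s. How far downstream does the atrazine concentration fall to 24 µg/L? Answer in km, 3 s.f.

From C = C₀·e^(−kt), t = ln(C₀/C)/k = ln(41.1/24)/0.16 = 0.538/0.16 = 3.362 d.
Distance = v·t = 0.82 m/s × 2.905e+05 s = 2.382e+05 m = 238.2 km.

238 km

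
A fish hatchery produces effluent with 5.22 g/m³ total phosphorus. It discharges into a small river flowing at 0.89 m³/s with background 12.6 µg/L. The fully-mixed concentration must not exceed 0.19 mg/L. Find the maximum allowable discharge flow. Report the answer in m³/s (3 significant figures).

0.0314 m³/s

12.6 µg/L = 0.0126 mg/L.
Mass balance at complete mixing: C_std·(Q_w + Q_r) = Q_w·C_e + Q_r·C_b.
Rearranging, Q_w = Q_r·(C_std − C_b)/(C_e − C_std) = 0.89·(0.19 − 0.0126) / (5.22 − 0.19) = 0.03139 m³/s.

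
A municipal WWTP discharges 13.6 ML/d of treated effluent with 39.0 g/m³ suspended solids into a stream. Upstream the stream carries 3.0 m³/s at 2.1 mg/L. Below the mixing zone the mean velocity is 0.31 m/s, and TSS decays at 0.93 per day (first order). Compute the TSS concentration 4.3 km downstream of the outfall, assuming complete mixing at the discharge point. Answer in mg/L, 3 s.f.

3.39 mg/L

13.6 ML/d = 0.1574 m³/s.
After complete mixing, C₀ = (0.1574·39 + 3·2.1) / 3.157 = 3.94 mg/L.
Travel time t = 4300 m / 0.31 m/s = 1.387e+04 s = 0.1605 d.
C = 3.94·exp(−0.93·0.1605) = 3.94·0.8613 = 3.393 mg/L.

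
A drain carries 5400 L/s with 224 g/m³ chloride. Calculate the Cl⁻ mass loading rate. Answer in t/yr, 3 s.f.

38200 t/yr

5400 L/s = 5.4 m³/s.
Mass flux = Q·C = 5.4 m³/s × 224 g/m³ = 1210 g/s.
= 1210 g/s × 31.56 = 3.817e+04 t/yr.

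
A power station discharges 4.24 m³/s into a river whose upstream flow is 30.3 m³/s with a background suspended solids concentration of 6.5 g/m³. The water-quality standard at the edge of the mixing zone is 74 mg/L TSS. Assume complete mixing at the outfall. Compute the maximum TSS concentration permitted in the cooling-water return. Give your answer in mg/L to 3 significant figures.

Mass balance: 74·34.54 = 4.24·Cₑ + 30.3·6.5.
Cₑ = (2556 − 197) / 4.24 = 556.4 mg/L.

556 mg/L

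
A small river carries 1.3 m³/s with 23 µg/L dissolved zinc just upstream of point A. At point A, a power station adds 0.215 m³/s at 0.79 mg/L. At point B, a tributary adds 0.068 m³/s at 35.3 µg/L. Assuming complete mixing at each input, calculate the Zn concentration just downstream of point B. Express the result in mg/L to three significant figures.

23 µg/L = 0.023 mg/L.
After input A: C = (1.3·0.023 + 0.215·0.79) / 1.515 = 0.1318 mg/L.
35.3 µg/L = 0.0353 mg/L.
After input B: C = (1.515·0.1318 + 0.068·0.0353) / 1.583 = 0.1277 mg/L.

0.128 mg/L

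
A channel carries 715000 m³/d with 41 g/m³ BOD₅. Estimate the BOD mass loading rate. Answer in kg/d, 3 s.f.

29300 kg/d

715000 m³/d = 8.275 m³/s.
Mass flux = Q·C = 8.275 m³/s × 41 g/m³ = 339.3 g/s.
= 339.3 g/s × 86.4 = 2.931e+04 kg/d.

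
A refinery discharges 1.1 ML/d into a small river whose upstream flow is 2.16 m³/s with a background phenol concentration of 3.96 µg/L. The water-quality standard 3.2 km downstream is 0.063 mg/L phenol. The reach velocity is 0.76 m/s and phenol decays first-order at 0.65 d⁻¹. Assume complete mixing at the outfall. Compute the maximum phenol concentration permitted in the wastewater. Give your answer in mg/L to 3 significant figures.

10.4 mg/L

1.1 ML/d = 0.01273 m³/s.
3.96 µg/L = 0.00396 mg/L.
Travel time to the compliance point: t = 3200/0.76 = 4211 s = 0.04873 d; decay factor exp(−0.65·0.04873) = 0.9688.
So the concentration just after mixing may be at most 0.063/0.9688 = 0.06503 mg/L.
Mass balance: 0.06503·2.173 = 0.01273·Cₑ + 2.16·0.00396.
Cₑ = (0.1413 − 0.008554) / 0.01273 = 10.43 mg/L.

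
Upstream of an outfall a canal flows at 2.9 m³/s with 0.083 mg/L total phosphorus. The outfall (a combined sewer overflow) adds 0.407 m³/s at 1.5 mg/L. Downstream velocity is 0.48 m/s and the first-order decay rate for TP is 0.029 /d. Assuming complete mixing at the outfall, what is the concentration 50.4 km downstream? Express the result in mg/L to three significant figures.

0.248 mg/L

After complete mixing, C₀ = (0.407·1.5 + 2.9·0.083) / 3.307 = 0.2574 mg/L.
Travel time t = 5.04e+04 m / 0.48 m/s = 1.05e+05 s = 1.215 d.
C = 0.2574·exp(−0.029·1.215) = 0.2574·0.9654 = 0.2485 mg/L.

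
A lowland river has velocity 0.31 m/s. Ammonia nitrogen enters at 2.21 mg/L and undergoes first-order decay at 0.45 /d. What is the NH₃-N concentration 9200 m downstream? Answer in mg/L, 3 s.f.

Travel time t = 9200 m / 0.31 m/s = 9200/0.31 = 2.968e+04 s = 0.3435 d.
First-order decay: C = 2.21·exp(−0.45·0.3435) = 2.21·0.8568 = 1.893 mg/L.

1.89 mg/L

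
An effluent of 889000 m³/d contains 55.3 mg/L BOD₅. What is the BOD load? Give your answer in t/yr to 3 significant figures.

889000 m³/d = 10.29 m³/s.
Mass flux = Q·C = 10.29 m³/s × 55.3 g/m³ = 569 g/s.
= 569 g/s × 31.56 = 1.796e+04 t/yr.

18000 t/yr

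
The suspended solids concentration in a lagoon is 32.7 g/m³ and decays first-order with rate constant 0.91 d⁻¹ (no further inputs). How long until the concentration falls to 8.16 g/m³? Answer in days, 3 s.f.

t = ln(C₀/C)/k = ln(32.7/8.16)/0.91 = 1.388/0.91 = 1.525 d.

1.53 d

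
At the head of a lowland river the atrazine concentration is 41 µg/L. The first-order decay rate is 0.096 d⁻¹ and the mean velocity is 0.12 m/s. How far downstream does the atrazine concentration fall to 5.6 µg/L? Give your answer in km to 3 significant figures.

From C = C₀·e^(−kt), t = ln(C₀/C)/k = ln(41/5.6)/0.096 = 1.991/0.096 = 20.74 d.
Distance = v·t = 0.12 m/s × 1.792e+06 s = 2.15e+05 m = 215 km.

215 km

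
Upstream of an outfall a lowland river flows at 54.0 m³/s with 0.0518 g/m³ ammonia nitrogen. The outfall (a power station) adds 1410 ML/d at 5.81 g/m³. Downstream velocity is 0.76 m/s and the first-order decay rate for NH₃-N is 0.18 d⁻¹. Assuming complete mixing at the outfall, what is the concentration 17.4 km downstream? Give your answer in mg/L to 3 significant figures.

1.32 mg/L

1410 ML/d = 16.32 m³/s.
After complete mixing, C₀ = (16.32·5.81 + 54·0.0518) / 70.32 = 1.388 mg/L.
Travel time t = 1.74e+04 m / 0.76 m/s = 2.289e+04 s = 0.265 d.
C = 1.388·exp(−0.18·0.265) = 1.388·0.9534 = 1.323 mg/L.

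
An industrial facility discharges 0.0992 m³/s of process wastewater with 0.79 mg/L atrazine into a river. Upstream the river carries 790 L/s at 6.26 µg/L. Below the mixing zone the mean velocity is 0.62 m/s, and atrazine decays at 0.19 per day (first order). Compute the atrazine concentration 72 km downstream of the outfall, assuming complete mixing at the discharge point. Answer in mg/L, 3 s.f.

0.0726 mg/L

790 L/s = 0.79 m³/s.
6.26 µg/L = 0.00626 mg/L.
After complete mixing, C₀ = (0.0992·0.79 + 0.79·0.00626) / 0.8892 = 0.09369 mg/L.
Travel time t = 7.2e+04 m / 0.62 m/s = 1.161e+05 s = 1.344 d.
C = 0.09369·exp(−0.19·1.344) = 0.09369·0.7746 = 0.07258 mg/L.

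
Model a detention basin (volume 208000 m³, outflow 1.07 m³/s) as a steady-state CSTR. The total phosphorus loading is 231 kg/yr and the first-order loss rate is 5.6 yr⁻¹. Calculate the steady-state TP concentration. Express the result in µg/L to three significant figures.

6.61 µg/L

Outflow Q = 1.07 m³/s × 3.156e+07 s/yr = 3.377e+07 m³/yr.
Steady-state CSTR mass balance: W = Q·C + k·V·C, so C = W/(Q + kV).
Q + kV = 3.377e+07 + 5.6·208000 = 3.493e+07 m³/yr.
C = 231/3.493e+07 = 6.613e-06 kg/m³ = 0.006613 mg/L = 6.613 µg/L.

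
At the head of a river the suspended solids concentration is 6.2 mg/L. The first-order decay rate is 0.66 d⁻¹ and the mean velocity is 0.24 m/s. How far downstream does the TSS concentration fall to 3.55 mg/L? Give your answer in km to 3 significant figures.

From C = C₀·e^(−kt), t = ln(C₀/C)/k = ln(6.2/3.55)/0.66 = 0.5576/0.66 = 0.8449 d.
Distance = v·t = 0.24 m/s × 7.3e+04 s = 1.752e+04 m = 17.52 km.

17.5 km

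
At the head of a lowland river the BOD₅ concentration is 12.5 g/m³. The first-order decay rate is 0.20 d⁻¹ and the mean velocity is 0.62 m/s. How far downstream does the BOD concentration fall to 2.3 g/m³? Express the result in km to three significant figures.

From C = C₀·e^(−kt), t = ln(C₀/C)/k = ln(12.5/2.3)/0.20 = 1.693/0.20 = 8.464 d.
Distance = v·t = 0.62 m/s × 7.313e+05 s = 4.534e+05 m = 453.4 km.

453 km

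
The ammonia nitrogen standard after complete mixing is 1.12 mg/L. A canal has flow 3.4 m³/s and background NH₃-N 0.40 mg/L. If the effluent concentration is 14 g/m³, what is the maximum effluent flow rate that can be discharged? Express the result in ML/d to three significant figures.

16.4 ML/d

Mass balance at complete mixing: C_std·(Q_w + Q_r) = Q_w·C_e + Q_r·C_b.
Rearranging, Q_w = Q_r·(C_std − C_b)/(C_e − C_std) = 3.4·(1.12 − 0.4) / (14 − 1.12) = 0.1901 m³/s.
= 16.42 ML/d.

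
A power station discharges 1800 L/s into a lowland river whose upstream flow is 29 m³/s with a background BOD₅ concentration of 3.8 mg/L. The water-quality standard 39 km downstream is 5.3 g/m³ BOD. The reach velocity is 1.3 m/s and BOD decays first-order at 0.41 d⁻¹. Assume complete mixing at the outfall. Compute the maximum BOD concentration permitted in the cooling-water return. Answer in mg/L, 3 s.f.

43.3 mg/L

1800 L/s = 1.8 m³/s.
Travel time to the compliance point: t = 3.9e+04/1.3 = 3e+04 s = 0.3472 d; decay factor exp(−0.41·0.3472) = 0.8673.
So the concentration just after mixing may be at most 5.3/0.8673 = 6.111 mg/L.
Mass balance: 6.111·30.8 = 1.8·Cₑ + 29·3.8.
Cₑ = (188.2 − 110.2) / 1.8 = 43.34 mg/L.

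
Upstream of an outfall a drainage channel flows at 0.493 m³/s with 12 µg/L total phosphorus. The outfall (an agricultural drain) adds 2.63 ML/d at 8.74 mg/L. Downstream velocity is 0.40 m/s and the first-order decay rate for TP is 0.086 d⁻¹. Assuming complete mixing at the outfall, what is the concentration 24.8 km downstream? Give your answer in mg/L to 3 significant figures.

0.488 mg/L

2.63 ML/d = 0.03044 m³/s.
12 µg/L = 0.012 mg/L.
After complete mixing, C₀ = (0.03044·8.74 + 0.493·0.012) / 0.5234 = 0.5196 mg/L.
Travel time t = 2.48e+04 m / 0.40 m/s = 6.2e+04 s = 0.7176 d.
C = 0.5196·exp(−0.086·0.7176) = 0.5196·0.9402 = 0.4885 mg/L.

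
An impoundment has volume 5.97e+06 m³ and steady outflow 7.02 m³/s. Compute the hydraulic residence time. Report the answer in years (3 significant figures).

Q = 7.02 m³/s × 3.156e+07 s/yr = 2.215e+08 m³/yr.
Hydraulic residence time τ = V/Q = 5.97e+06/2.215e+08 = 0.02695 yr.

0.0269 yr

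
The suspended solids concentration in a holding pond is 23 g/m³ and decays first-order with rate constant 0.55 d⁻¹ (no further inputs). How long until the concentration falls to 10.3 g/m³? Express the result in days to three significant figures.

t = ln(C₀/C)/k = ln(23/10.3)/0.55 = 0.8034/0.55 = 1.461 d.

1.46 d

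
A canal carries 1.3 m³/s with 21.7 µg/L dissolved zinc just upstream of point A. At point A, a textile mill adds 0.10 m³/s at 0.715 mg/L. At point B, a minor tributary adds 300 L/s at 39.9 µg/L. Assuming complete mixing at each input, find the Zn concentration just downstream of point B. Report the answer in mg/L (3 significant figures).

0.0657 mg/L

21.7 µg/L = 0.0217 mg/L.
After input A: C = (1.3·0.0217 + 0.1·0.715) / 1.4 = 0.07122 mg/L.
300 L/s = 0.3 m³/s.
39.9 µg/L = 0.0399 mg/L.
After input B: C = (1.4·0.07122 + 0.3·0.0399) / 1.7 = 0.06569 mg/L.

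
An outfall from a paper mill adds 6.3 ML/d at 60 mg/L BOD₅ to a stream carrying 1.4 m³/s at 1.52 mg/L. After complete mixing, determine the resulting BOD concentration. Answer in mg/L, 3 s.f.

4.42 mg/L

6.3 ML/d = 0.07292 m³/s.
Flow-weighted mixing gives C = (0.07292·60 + 1.4·1.52) / (0.07292 + 1.4) = 6.503/1.473 = 4.415 mg/L.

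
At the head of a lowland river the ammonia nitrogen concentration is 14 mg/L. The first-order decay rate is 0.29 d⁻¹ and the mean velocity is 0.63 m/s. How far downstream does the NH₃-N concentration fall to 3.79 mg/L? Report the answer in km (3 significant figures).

From C = C₀·e^(−kt), t = ln(C₀/C)/k = ln(14/3.79)/0.29 = 1.307/0.29 = 4.506 d.
Distance = v·t = 0.63 m/s × 3.893e+05 s = 2.453e+05 m = 245.3 km.

245 km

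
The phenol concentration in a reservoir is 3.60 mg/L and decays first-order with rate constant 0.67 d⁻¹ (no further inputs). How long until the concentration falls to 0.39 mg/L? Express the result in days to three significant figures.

t = ln(C₀/C)/k = ln(3.60/0.39)/0.67 = 2.223/0.67 = 3.317 d.

3.32 d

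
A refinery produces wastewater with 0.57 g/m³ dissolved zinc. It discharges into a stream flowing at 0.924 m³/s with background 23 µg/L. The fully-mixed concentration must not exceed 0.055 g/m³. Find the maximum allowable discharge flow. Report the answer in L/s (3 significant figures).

57.4 L/s

23 µg/L = 0.023 mg/L.
Mass balance at complete mixing: C_std·(Q_w + Q_r) = Q_w·C_e + Q_r·C_b.
Rearranging, Q_w = Q_r·(C_std − C_b)/(C_e − C_std) = 0.924·(0.055 − 0.023) / (0.57 − 0.055) = 0.05741 m³/s.
= 57.41 L/s.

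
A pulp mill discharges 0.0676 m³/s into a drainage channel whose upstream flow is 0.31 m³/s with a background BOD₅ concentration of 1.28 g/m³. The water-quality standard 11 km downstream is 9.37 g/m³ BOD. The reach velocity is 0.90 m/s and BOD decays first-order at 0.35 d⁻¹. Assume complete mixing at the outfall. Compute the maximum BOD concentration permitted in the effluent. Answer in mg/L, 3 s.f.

Travel time to the compliance point: t = 1.1e+04/0.90 = 1.222e+04 s = 0.1415 d; decay factor exp(−0.35·0.1415) = 0.9517.
So the concentration just after mixing may be at most 9.37/0.9517 = 9.846 mg/L.
Mass balance: 9.846·0.3776 = 0.0676·Cₑ + 0.31·1.28.
Cₑ = (3.718 − 0.3968) / 0.0676 = 49.13 mg/L.

49.1 mg/L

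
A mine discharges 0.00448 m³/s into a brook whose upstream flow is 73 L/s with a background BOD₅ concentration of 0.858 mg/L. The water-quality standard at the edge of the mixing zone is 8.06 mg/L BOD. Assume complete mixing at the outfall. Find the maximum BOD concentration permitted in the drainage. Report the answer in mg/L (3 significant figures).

125 mg/L

73 L/s = 0.073 m³/s.
Mass balance: 8.06·0.07748 = 0.00448·Cₑ + 0.073·0.858.
Cₑ = (0.6245 − 0.06263) / 0.00448 = 125.4 mg/L.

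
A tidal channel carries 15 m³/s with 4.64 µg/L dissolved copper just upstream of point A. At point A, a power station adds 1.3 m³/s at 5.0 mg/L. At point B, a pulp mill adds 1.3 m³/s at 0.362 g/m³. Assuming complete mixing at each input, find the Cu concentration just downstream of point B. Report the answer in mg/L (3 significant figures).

0.400 mg/L

4.64 µg/L = 0.00464 mg/L.
After input A: C = (15·0.00464 + 1.3·5) / 16.3 = 0.403 mg/L.
After input B: C = (16.3·0.403 + 1.3·0.362) / 17.6 = 0.4 mg/L.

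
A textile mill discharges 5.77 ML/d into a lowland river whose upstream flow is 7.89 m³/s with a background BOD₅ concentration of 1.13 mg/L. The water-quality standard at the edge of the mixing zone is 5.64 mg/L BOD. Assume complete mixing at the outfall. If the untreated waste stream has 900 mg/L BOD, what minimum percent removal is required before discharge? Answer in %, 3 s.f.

40.2 %

5.77 ML/d = 0.06678 m³/s.
Mass balance: 5.64·7.957 = 0.06678·Cₑ + 7.89·1.13.
Cₑ = (44.88 − 8.916) / 0.06678 = 538.5 mg/L.
Required removal = 1 − 538.5/900 = 40.17 %.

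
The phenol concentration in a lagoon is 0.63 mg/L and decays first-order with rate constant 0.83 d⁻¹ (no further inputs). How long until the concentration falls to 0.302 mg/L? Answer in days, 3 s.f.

0.886 d

t = ln(C₀/C)/k = ln(0.63/0.302)/0.83 = 0.7353/0.83 = 0.8859 d.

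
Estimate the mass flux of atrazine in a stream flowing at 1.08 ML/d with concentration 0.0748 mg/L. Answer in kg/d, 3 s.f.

1.08 ML/d = 0.0125 m³/s.
Mass flux = Q·C = 0.0125 m³/s × 0.0748 g/m³ = 0.000935 g/s.
= 0.000935 g/s × 86.4 = 0.08078 kg/d.

0.0808 kg/d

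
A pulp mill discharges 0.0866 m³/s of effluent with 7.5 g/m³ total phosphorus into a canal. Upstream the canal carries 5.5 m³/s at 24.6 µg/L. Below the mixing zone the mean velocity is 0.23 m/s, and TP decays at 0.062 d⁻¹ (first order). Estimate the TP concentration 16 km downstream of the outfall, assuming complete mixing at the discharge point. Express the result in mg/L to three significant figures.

0.134 mg/L

24.6 µg/L = 0.0246 mg/L.
After complete mixing, C₀ = (0.0866·7.5 + 5.5·0.0246) / 5.587 = 0.1405 mg/L.
Travel time t = 1.6e+04 m / 0.23 m/s = 6.957e+04 s = 0.8052 d.
C = 0.1405·exp(−0.062·0.8052) = 0.1405·0.9513 = 0.1336 mg/L.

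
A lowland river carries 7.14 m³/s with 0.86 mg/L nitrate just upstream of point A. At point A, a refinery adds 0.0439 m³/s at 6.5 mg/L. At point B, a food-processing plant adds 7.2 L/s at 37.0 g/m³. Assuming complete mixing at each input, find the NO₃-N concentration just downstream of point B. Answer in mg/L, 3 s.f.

0.931 mg/L

After input A: C = (7.14·0.86 + 0.0439·6.5) / 7.184 = 0.8945 mg/L.
7.2 L/s = 0.0072 m³/s.
After input B: C = (7.184·0.8945 + 0.0072·37) / 7.191 = 0.9306 mg/L.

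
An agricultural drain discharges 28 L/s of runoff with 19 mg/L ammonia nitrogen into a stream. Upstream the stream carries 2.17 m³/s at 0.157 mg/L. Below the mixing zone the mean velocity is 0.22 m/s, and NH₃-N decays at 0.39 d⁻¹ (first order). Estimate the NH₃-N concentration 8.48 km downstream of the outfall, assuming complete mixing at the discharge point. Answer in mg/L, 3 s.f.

28 L/s = 0.028 m³/s.
After complete mixing, C₀ = (0.028·19 + 2.17·0.157) / 2.198 = 0.397 mg/L.
Travel time t = 8480 m / 0.22 m/s = 3.855e+04 s = 0.4461 d.
C = 0.397·exp(−0.39·0.4461) = 0.397·0.8403 = 0.3336 mg/L.

0.334 mg/L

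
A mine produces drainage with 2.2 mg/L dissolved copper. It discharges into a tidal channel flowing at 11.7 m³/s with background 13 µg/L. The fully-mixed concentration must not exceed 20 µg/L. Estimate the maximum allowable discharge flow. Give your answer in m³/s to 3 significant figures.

13 µg/L = 0.013 mg/L.
20 µg/L = 0.02 mg/L.
Mass balance at complete mixing: C_std·(Q_w + Q_r) = Q_w·C_e + Q_r·C_b.
Rearranging, Q_w = Q_r·(C_std − C_b)/(C_e − C_std) = 11.7·(0.02 − 0.013) / (2.2 − 0.02) = 0.03757 m³/s.

0.0376 m³/s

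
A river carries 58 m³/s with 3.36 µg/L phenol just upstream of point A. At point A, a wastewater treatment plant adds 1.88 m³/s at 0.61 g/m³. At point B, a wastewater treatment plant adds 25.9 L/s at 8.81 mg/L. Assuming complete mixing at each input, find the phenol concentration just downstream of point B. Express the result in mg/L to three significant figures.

3.36 µg/L = 0.00336 mg/L.
After input A: C = (58·0.00336 + 1.88·0.61) / 59.88 = 0.02241 mg/L.
25.9 L/s = 0.0259 m³/s.
After input B: C = (59.88·0.02241 + 0.0259·8.81) / 59.91 = 0.02621 mg/L.

0.0262 mg/L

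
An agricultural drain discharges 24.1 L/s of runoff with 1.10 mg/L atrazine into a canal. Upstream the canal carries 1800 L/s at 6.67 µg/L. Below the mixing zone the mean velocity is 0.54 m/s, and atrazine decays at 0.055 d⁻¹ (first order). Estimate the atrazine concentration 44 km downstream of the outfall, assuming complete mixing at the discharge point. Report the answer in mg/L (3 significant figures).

0.0200 mg/L

24.1 L/s = 0.0241 m³/s.
1800 L/s = 1.8 m³/s.
6.67 µg/L = 0.00667 mg/L.
After complete mixing, C₀ = (0.0241·1.1 + 1.8·0.00667) / 1.824 = 0.02112 mg/L.
Travel time t = 4.4e+04 m / 0.54 m/s = 8.148e+04 s = 0.9431 d.
C = 0.02112·exp(−0.055·0.9431) = 0.02112·0.9495 = 0.02005 mg/L.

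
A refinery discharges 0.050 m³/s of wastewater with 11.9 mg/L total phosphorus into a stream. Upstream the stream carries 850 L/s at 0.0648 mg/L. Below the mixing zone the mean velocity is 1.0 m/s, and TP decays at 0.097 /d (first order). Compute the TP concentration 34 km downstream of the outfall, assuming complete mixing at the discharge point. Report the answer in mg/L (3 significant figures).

0.695 mg/L

850 L/s = 0.85 m³/s.
After complete mixing, C₀ = (0.05·11.9 + 0.85·0.0648) / 0.9 = 0.7223 mg/L.
Travel time t = 3.4e+04 m / 1.0 m/s = 3.4e+04 s = 0.3935 d.
C = 0.7223·exp(−0.097·0.3935) = 0.7223·0.9625 = 0.6953 mg/L.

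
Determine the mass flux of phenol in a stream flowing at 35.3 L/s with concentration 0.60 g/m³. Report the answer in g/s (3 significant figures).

35.3 L/s = 0.0353 m³/s.
Mass flux = Q·C = 0.0353 m³/s × 0.6 g/m³ = 0.02118 g/s.

0.0212 g/s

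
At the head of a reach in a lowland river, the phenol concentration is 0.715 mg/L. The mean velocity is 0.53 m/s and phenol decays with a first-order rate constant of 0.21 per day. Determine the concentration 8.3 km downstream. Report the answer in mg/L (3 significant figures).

0.688 mg/L

Travel time t = 8.3 km / 0.53 m/s = 8300/0.53 = 1.566e+04 s = 0.1813 d.
First-order decay: C = 0.715·exp(−0.21·0.1813) = 0.715·0.9627 = 0.6883 mg/L.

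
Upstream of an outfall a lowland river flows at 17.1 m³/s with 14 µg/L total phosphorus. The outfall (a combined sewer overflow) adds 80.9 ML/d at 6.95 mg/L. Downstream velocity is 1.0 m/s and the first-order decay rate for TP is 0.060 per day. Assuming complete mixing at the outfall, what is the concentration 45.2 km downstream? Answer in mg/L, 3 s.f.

80.9 ML/d = 0.9363 m³/s.
14 µg/L = 0.014 mg/L.
After complete mixing, C₀ = (0.9363·6.95 + 17.1·0.014) / 18.04 = 0.3741 mg/L.
Travel time t = 4.52e+04 m / 1.0 m/s = 4.52e+04 s = 0.5231 d.
C = 0.3741·exp(−0.060·0.5231) = 0.3741·0.9691 = 0.3625 mg/L.

0.363 mg/L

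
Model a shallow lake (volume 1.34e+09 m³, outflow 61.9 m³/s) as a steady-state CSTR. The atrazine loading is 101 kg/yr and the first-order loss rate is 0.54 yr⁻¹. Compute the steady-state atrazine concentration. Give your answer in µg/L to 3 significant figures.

0.0377 µg/L

Outflow Q = 61.9 m³/s × 3.156e+07 s/yr = 1.953e+09 m³/yr.
Steady-state CSTR mass balance: W = Q·C + k·V·C, so C = W/(Q + kV).
Q + kV = 1.953e+09 + 0.54·1.34e+09 = 2.677e+09 m³/yr.
C = 101/2.677e+09 = 3.773e-08 kg/m³ = 3.773e-05 mg/L = 0.03773 µg/L.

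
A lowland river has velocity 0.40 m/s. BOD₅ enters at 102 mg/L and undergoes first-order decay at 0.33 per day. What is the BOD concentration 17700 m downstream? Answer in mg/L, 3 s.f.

86.1 mg/L

Travel time t = 17700 m / 0.40 m/s = 1.77e+04/0.40 = 4.425e+04 s = 0.5122 d.
First-order decay: C = 102·exp(−0.33·0.5122) = 102·0.8445 = 86.14 mg/L.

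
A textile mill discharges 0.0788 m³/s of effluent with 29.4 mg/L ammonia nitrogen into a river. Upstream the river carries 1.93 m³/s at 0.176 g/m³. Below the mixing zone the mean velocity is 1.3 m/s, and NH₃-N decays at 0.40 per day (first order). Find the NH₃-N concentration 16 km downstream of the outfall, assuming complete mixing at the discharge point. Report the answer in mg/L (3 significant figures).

1.25 mg/L

After complete mixing, C₀ = (0.0788·29.4 + 1.93·0.176) / 2.009 = 1.322 mg/L.
Travel time t = 1.6e+04 m / 1.3 m/s = 1.231e+04 s = 0.1425 d.
C = 1.322·exp(−0.40·0.1425) = 1.322·0.9446 = 1.249 mg/L.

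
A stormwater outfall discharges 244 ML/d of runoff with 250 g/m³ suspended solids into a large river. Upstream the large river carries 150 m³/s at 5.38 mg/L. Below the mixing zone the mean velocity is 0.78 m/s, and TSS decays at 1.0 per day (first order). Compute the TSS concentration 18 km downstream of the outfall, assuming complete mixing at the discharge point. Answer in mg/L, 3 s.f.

244 ML/d = 2.824 m³/s.
After complete mixing, C₀ = (2.824·250 + 150·5.38) / 152.8 = 9.9 mg/L.
Travel time t = 1.8e+04 m / 0.78 m/s = 2.308e+04 s = 0.2671 d.
C = 9.9·exp(−1.0·0.2671) = 9.9·0.7656 = 7.58 mg/L.

7.58 mg/L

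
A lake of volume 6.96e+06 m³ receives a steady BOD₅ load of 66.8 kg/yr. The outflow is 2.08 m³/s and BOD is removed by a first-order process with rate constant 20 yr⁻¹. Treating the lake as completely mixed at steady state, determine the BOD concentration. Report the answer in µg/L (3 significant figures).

0.326 µg/L

Outflow Q = 2.08 m³/s × 3.156e+07 s/yr = 6.564e+07 m³/yr.
Steady-state CSTR mass balance: W = Q·C + k·V·C, so C = W/(Q + kV).
Q + kV = 6.564e+07 + 20·6.96e+06 = 2.048e+08 m³/yr.
C = 66.8/2.048e+08 = 3.261e-07 kg/m³ = 0.0003261 mg/L = 0.3261 µg/L.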